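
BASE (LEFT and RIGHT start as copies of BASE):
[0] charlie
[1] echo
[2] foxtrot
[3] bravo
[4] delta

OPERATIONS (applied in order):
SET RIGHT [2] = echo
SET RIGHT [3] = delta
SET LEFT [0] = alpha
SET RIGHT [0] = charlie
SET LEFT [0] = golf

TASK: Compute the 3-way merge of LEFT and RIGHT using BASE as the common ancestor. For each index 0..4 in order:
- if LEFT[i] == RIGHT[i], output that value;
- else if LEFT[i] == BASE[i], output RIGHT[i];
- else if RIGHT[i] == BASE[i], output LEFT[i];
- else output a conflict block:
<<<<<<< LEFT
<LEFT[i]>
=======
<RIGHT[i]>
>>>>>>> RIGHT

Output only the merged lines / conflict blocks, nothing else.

Answer: golf
echo
echo
delta
delta

Derivation:
Final LEFT:  [golf, echo, foxtrot, bravo, delta]
Final RIGHT: [charlie, echo, echo, delta, delta]
i=0: L=golf, R=charlie=BASE -> take LEFT -> golf
i=1: L=echo R=echo -> agree -> echo
i=2: L=foxtrot=BASE, R=echo -> take RIGHT -> echo
i=3: L=bravo=BASE, R=delta -> take RIGHT -> delta
i=4: L=delta R=delta -> agree -> delta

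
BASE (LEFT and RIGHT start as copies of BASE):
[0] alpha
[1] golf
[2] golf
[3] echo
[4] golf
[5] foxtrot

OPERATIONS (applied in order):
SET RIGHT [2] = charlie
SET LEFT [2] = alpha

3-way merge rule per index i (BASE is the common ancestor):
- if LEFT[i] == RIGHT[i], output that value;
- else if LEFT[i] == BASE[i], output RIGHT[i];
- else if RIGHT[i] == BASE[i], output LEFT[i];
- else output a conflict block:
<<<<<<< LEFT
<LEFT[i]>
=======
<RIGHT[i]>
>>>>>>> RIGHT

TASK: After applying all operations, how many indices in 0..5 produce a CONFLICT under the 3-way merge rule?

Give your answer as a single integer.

Final LEFT:  [alpha, golf, alpha, echo, golf, foxtrot]
Final RIGHT: [alpha, golf, charlie, echo, golf, foxtrot]
i=0: L=alpha R=alpha -> agree -> alpha
i=1: L=golf R=golf -> agree -> golf
i=2: BASE=golf L=alpha R=charlie all differ -> CONFLICT
i=3: L=echo R=echo -> agree -> echo
i=4: L=golf R=golf -> agree -> golf
i=5: L=foxtrot R=foxtrot -> agree -> foxtrot
Conflict count: 1

Answer: 1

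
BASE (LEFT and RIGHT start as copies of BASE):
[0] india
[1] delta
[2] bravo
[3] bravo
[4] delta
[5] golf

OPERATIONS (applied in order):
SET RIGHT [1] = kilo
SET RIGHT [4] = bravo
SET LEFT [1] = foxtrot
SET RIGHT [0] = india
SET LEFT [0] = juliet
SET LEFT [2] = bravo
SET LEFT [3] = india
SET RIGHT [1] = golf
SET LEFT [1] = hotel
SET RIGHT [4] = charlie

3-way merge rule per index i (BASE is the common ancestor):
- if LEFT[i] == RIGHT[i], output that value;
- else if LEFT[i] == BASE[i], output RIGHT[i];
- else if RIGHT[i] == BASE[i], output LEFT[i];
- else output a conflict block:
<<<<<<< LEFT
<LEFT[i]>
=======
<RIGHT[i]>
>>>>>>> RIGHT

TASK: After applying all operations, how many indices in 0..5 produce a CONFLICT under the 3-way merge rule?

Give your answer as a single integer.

Final LEFT:  [juliet, hotel, bravo, india, delta, golf]
Final RIGHT: [india, golf, bravo, bravo, charlie, golf]
i=0: L=juliet, R=india=BASE -> take LEFT -> juliet
i=1: BASE=delta L=hotel R=golf all differ -> CONFLICT
i=2: L=bravo R=bravo -> agree -> bravo
i=3: L=india, R=bravo=BASE -> take LEFT -> india
i=4: L=delta=BASE, R=charlie -> take RIGHT -> charlie
i=5: L=golf R=golf -> agree -> golf
Conflict count: 1

Answer: 1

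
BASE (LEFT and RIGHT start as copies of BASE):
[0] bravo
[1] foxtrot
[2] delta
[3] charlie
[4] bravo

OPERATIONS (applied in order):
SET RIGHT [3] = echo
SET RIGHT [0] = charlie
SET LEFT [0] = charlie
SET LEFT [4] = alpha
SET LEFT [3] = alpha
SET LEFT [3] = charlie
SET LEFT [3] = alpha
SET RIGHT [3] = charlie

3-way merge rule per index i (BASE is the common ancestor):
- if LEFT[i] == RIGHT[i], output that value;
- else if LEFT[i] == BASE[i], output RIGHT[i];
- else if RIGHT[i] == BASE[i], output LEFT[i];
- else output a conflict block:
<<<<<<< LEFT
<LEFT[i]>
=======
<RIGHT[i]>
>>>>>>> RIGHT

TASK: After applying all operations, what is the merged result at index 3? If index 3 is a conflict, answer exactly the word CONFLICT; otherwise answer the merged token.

Final LEFT:  [charlie, foxtrot, delta, alpha, alpha]
Final RIGHT: [charlie, foxtrot, delta, charlie, bravo]
i=0: L=charlie R=charlie -> agree -> charlie
i=1: L=foxtrot R=foxtrot -> agree -> foxtrot
i=2: L=delta R=delta -> agree -> delta
i=3: L=alpha, R=charlie=BASE -> take LEFT -> alpha
i=4: L=alpha, R=bravo=BASE -> take LEFT -> alpha
Index 3 -> alpha

Answer: alpha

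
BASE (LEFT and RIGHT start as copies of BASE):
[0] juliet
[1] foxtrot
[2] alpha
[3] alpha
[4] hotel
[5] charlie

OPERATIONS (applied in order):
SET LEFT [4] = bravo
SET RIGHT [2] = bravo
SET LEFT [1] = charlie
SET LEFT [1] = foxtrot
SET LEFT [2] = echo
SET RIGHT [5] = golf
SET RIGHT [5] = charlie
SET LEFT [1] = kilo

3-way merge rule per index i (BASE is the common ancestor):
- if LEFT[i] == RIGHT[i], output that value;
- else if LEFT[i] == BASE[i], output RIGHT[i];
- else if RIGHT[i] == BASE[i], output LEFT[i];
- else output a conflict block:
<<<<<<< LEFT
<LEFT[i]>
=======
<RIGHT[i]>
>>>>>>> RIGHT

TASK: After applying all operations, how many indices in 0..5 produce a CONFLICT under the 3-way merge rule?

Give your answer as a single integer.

Final LEFT:  [juliet, kilo, echo, alpha, bravo, charlie]
Final RIGHT: [juliet, foxtrot, bravo, alpha, hotel, charlie]
i=0: L=juliet R=juliet -> agree -> juliet
i=1: L=kilo, R=foxtrot=BASE -> take LEFT -> kilo
i=2: BASE=alpha L=echo R=bravo all differ -> CONFLICT
i=3: L=alpha R=alpha -> agree -> alpha
i=4: L=bravo, R=hotel=BASE -> take LEFT -> bravo
i=5: L=charlie R=charlie -> agree -> charlie
Conflict count: 1

Answer: 1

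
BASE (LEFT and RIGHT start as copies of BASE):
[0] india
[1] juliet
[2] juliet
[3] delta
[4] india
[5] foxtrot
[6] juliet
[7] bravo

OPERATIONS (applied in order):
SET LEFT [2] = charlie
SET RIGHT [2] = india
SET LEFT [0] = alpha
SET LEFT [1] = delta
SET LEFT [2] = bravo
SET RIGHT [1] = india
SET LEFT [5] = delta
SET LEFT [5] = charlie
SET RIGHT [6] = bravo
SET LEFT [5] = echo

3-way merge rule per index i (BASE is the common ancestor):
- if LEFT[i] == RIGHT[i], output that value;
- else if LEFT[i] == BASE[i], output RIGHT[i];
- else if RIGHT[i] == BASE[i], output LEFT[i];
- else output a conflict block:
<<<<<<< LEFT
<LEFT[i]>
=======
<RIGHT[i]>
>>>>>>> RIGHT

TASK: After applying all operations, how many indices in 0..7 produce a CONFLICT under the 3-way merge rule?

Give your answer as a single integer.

Answer: 2

Derivation:
Final LEFT:  [alpha, delta, bravo, delta, india, echo, juliet, bravo]
Final RIGHT: [india, india, india, delta, india, foxtrot, bravo, bravo]
i=0: L=alpha, R=india=BASE -> take LEFT -> alpha
i=1: BASE=juliet L=delta R=india all differ -> CONFLICT
i=2: BASE=juliet L=bravo R=india all differ -> CONFLICT
i=3: L=delta R=delta -> agree -> delta
i=4: L=india R=india -> agree -> india
i=5: L=echo, R=foxtrot=BASE -> take LEFT -> echo
i=6: L=juliet=BASE, R=bravo -> take RIGHT -> bravo
i=7: L=bravo R=bravo -> agree -> bravo
Conflict count: 2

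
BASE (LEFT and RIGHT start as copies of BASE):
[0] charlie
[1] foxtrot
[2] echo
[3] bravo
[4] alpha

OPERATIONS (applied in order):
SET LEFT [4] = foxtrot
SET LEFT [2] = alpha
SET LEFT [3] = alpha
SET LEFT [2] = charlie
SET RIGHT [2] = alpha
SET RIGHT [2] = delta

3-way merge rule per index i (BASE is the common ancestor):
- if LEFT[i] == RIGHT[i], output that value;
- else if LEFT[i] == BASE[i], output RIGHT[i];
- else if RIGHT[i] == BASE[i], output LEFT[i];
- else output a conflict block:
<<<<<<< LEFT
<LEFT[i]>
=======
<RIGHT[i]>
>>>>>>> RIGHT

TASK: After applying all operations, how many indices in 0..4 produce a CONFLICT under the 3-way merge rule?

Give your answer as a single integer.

Final LEFT:  [charlie, foxtrot, charlie, alpha, foxtrot]
Final RIGHT: [charlie, foxtrot, delta, bravo, alpha]
i=0: L=charlie R=charlie -> agree -> charlie
i=1: L=foxtrot R=foxtrot -> agree -> foxtrot
i=2: BASE=echo L=charlie R=delta all differ -> CONFLICT
i=3: L=alpha, R=bravo=BASE -> take LEFT -> alpha
i=4: L=foxtrot, R=alpha=BASE -> take LEFT -> foxtrot
Conflict count: 1

Answer: 1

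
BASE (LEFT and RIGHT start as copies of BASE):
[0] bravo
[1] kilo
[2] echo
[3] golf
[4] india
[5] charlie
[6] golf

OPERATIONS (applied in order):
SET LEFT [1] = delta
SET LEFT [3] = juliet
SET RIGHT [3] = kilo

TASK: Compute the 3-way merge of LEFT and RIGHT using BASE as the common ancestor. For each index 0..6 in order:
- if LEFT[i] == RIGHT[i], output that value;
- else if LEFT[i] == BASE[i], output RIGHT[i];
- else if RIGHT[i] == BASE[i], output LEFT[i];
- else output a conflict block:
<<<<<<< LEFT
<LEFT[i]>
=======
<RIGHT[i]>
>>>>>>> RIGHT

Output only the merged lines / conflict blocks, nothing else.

Answer: bravo
delta
echo
<<<<<<< LEFT
juliet
=======
kilo
>>>>>>> RIGHT
india
charlie
golf

Derivation:
Final LEFT:  [bravo, delta, echo, juliet, india, charlie, golf]
Final RIGHT: [bravo, kilo, echo, kilo, india, charlie, golf]
i=0: L=bravo R=bravo -> agree -> bravo
i=1: L=delta, R=kilo=BASE -> take LEFT -> delta
i=2: L=echo R=echo -> agree -> echo
i=3: BASE=golf L=juliet R=kilo all differ -> CONFLICT
i=4: L=india R=india -> agree -> india
i=5: L=charlie R=charlie -> agree -> charlie
i=6: L=golf R=golf -> agree -> golf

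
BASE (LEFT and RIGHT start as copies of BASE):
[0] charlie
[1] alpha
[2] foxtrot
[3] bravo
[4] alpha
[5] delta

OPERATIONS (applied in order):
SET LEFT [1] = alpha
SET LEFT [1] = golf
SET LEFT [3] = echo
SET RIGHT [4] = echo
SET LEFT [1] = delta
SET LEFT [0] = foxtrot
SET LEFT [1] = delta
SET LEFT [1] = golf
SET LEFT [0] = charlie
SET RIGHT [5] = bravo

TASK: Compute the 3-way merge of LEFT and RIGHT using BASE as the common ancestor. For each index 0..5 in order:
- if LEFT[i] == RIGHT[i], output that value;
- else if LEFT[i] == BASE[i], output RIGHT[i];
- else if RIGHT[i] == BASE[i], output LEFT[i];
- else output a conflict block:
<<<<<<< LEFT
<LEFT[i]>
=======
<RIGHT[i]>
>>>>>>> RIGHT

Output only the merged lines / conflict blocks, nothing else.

Answer: charlie
golf
foxtrot
echo
echo
bravo

Derivation:
Final LEFT:  [charlie, golf, foxtrot, echo, alpha, delta]
Final RIGHT: [charlie, alpha, foxtrot, bravo, echo, bravo]
i=0: L=charlie R=charlie -> agree -> charlie
i=1: L=golf, R=alpha=BASE -> take LEFT -> golf
i=2: L=foxtrot R=foxtrot -> agree -> foxtrot
i=3: L=echo, R=bravo=BASE -> take LEFT -> echo
i=4: L=alpha=BASE, R=echo -> take RIGHT -> echo
i=5: L=delta=BASE, R=bravo -> take RIGHT -> bravo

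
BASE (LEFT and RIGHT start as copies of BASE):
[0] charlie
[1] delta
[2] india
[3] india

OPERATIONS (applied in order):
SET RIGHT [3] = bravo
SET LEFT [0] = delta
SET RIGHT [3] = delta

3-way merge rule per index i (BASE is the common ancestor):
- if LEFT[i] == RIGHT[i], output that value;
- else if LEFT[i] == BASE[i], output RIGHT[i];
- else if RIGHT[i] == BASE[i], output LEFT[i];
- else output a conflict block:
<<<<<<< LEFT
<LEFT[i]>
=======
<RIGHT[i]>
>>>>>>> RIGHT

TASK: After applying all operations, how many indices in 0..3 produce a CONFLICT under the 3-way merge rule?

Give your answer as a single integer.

Answer: 0

Derivation:
Final LEFT:  [delta, delta, india, india]
Final RIGHT: [charlie, delta, india, delta]
i=0: L=delta, R=charlie=BASE -> take LEFT -> delta
i=1: L=delta R=delta -> agree -> delta
i=2: L=india R=india -> agree -> india
i=3: L=india=BASE, R=delta -> take RIGHT -> delta
Conflict count: 0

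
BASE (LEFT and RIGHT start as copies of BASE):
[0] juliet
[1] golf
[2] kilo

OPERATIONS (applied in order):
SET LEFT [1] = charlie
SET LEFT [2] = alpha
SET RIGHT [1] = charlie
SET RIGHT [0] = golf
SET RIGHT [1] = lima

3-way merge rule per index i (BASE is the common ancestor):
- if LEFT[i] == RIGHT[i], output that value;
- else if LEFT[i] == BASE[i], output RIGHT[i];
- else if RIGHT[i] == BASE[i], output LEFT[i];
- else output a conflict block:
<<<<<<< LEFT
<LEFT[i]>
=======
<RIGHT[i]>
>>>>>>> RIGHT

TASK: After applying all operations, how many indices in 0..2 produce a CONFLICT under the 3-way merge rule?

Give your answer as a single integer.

Answer: 1

Derivation:
Final LEFT:  [juliet, charlie, alpha]
Final RIGHT: [golf, lima, kilo]
i=0: L=juliet=BASE, R=golf -> take RIGHT -> golf
i=1: BASE=golf L=charlie R=lima all differ -> CONFLICT
i=2: L=alpha, R=kilo=BASE -> take LEFT -> alpha
Conflict count: 1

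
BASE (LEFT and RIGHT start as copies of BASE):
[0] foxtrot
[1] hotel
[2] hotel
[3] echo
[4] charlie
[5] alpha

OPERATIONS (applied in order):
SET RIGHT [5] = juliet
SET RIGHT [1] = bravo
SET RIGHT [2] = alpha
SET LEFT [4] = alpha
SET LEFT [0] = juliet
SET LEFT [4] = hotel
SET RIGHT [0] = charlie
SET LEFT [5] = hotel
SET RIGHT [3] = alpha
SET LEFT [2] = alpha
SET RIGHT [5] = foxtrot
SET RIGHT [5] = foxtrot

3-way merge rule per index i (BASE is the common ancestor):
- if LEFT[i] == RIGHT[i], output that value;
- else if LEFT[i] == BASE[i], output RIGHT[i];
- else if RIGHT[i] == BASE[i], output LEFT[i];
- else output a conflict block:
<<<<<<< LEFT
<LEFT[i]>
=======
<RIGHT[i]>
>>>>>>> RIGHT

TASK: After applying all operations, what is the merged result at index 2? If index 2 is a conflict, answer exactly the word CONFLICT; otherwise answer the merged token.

Answer: alpha

Derivation:
Final LEFT:  [juliet, hotel, alpha, echo, hotel, hotel]
Final RIGHT: [charlie, bravo, alpha, alpha, charlie, foxtrot]
i=0: BASE=foxtrot L=juliet R=charlie all differ -> CONFLICT
i=1: L=hotel=BASE, R=bravo -> take RIGHT -> bravo
i=2: L=alpha R=alpha -> agree -> alpha
i=3: L=echo=BASE, R=alpha -> take RIGHT -> alpha
i=4: L=hotel, R=charlie=BASE -> take LEFT -> hotel
i=5: BASE=alpha L=hotel R=foxtrot all differ -> CONFLICT
Index 2 -> alpha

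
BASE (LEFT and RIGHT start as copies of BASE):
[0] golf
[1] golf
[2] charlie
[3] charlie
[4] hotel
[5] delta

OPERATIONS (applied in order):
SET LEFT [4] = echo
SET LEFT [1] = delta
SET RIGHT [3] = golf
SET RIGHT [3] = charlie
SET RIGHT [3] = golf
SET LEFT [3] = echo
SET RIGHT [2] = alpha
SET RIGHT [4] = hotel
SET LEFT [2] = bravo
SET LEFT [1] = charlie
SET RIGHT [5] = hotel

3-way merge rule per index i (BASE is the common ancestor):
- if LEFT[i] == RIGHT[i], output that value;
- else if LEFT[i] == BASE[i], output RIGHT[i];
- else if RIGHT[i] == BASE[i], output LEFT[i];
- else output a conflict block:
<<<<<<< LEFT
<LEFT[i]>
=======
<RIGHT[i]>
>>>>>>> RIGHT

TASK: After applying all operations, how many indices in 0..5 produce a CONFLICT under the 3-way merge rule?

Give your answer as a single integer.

Answer: 2

Derivation:
Final LEFT:  [golf, charlie, bravo, echo, echo, delta]
Final RIGHT: [golf, golf, alpha, golf, hotel, hotel]
i=0: L=golf R=golf -> agree -> golf
i=1: L=charlie, R=golf=BASE -> take LEFT -> charlie
i=2: BASE=charlie L=bravo R=alpha all differ -> CONFLICT
i=3: BASE=charlie L=echo R=golf all differ -> CONFLICT
i=4: L=echo, R=hotel=BASE -> take LEFT -> echo
i=5: L=delta=BASE, R=hotel -> take RIGHT -> hotel
Conflict count: 2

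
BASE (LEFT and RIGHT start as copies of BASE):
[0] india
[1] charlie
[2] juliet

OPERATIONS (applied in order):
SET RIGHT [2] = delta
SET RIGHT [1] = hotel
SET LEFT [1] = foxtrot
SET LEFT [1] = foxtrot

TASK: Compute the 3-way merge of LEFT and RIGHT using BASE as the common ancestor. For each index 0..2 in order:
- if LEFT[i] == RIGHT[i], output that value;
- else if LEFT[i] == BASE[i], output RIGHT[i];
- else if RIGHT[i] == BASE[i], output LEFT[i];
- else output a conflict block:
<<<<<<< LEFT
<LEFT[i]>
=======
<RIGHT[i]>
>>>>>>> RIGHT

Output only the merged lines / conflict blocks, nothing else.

Answer: india
<<<<<<< LEFT
foxtrot
=======
hotel
>>>>>>> RIGHT
delta

Derivation:
Final LEFT:  [india, foxtrot, juliet]
Final RIGHT: [india, hotel, delta]
i=0: L=india R=india -> agree -> india
i=1: BASE=charlie L=foxtrot R=hotel all differ -> CONFLICT
i=2: L=juliet=BASE, R=delta -> take RIGHT -> delta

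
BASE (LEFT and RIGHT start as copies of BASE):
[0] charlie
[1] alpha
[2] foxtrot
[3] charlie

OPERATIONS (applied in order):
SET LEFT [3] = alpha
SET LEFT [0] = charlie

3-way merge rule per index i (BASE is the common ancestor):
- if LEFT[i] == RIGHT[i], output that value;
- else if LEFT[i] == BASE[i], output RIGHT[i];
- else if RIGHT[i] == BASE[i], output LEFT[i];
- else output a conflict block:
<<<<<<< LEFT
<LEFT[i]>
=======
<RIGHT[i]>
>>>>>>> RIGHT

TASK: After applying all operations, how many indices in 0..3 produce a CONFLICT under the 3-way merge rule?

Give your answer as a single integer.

Final LEFT:  [charlie, alpha, foxtrot, alpha]
Final RIGHT: [charlie, alpha, foxtrot, charlie]
i=0: L=charlie R=charlie -> agree -> charlie
i=1: L=alpha R=alpha -> agree -> alpha
i=2: L=foxtrot R=foxtrot -> agree -> foxtrot
i=3: L=alpha, R=charlie=BASE -> take LEFT -> alpha
Conflict count: 0

Answer: 0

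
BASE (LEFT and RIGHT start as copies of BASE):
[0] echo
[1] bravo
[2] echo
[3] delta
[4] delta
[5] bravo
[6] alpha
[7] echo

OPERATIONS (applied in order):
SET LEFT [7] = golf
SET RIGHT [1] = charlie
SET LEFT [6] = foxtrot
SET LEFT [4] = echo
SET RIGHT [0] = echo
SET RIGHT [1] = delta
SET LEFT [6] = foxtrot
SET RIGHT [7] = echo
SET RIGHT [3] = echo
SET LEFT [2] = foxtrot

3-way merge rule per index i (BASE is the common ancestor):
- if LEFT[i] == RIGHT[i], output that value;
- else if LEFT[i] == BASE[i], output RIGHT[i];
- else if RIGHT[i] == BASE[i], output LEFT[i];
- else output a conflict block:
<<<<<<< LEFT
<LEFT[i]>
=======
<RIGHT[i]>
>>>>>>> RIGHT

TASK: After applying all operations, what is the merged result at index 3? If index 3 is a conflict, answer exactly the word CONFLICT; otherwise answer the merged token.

Answer: echo

Derivation:
Final LEFT:  [echo, bravo, foxtrot, delta, echo, bravo, foxtrot, golf]
Final RIGHT: [echo, delta, echo, echo, delta, bravo, alpha, echo]
i=0: L=echo R=echo -> agree -> echo
i=1: L=bravo=BASE, R=delta -> take RIGHT -> delta
i=2: L=foxtrot, R=echo=BASE -> take LEFT -> foxtrot
i=3: L=delta=BASE, R=echo -> take RIGHT -> echo
i=4: L=echo, R=delta=BASE -> take LEFT -> echo
i=5: L=bravo R=bravo -> agree -> bravo
i=6: L=foxtrot, R=alpha=BASE -> take LEFT -> foxtrot
i=7: L=golf, R=echo=BASE -> take LEFT -> golf
Index 3 -> echo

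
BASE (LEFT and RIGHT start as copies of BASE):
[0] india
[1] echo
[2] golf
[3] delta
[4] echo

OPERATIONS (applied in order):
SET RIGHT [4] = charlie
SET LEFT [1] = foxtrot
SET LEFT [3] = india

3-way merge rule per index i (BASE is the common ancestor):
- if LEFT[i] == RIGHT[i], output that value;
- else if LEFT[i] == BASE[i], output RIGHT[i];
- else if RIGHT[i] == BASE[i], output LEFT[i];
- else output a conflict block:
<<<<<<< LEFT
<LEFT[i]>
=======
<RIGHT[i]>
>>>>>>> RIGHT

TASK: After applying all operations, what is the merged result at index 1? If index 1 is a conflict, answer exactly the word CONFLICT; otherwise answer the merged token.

Final LEFT:  [india, foxtrot, golf, india, echo]
Final RIGHT: [india, echo, golf, delta, charlie]
i=0: L=india R=india -> agree -> india
i=1: L=foxtrot, R=echo=BASE -> take LEFT -> foxtrot
i=2: L=golf R=golf -> agree -> golf
i=3: L=india, R=delta=BASE -> take LEFT -> india
i=4: L=echo=BASE, R=charlie -> take RIGHT -> charlie
Index 1 -> foxtrot

Answer: foxtrot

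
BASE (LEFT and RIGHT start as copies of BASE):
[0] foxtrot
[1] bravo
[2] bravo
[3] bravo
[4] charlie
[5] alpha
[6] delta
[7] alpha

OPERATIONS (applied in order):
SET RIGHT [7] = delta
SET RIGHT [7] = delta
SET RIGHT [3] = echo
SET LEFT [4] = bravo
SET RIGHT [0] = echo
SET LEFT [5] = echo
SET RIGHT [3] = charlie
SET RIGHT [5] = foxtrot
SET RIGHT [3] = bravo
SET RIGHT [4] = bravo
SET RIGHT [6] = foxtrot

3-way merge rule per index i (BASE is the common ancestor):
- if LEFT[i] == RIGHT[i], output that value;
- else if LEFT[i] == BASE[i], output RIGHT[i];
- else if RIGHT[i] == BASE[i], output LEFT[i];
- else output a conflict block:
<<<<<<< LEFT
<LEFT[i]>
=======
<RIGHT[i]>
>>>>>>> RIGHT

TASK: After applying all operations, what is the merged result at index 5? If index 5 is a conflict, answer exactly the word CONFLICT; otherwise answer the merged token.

Final LEFT:  [foxtrot, bravo, bravo, bravo, bravo, echo, delta, alpha]
Final RIGHT: [echo, bravo, bravo, bravo, bravo, foxtrot, foxtrot, delta]
i=0: L=foxtrot=BASE, R=echo -> take RIGHT -> echo
i=1: L=bravo R=bravo -> agree -> bravo
i=2: L=bravo R=bravo -> agree -> bravo
i=3: L=bravo R=bravo -> agree -> bravo
i=4: L=bravo R=bravo -> agree -> bravo
i=5: BASE=alpha L=echo R=foxtrot all differ -> CONFLICT
i=6: L=delta=BASE, R=foxtrot -> take RIGHT -> foxtrot
i=7: L=alpha=BASE, R=delta -> take RIGHT -> delta
Index 5 -> CONFLICT

Answer: CONFLICT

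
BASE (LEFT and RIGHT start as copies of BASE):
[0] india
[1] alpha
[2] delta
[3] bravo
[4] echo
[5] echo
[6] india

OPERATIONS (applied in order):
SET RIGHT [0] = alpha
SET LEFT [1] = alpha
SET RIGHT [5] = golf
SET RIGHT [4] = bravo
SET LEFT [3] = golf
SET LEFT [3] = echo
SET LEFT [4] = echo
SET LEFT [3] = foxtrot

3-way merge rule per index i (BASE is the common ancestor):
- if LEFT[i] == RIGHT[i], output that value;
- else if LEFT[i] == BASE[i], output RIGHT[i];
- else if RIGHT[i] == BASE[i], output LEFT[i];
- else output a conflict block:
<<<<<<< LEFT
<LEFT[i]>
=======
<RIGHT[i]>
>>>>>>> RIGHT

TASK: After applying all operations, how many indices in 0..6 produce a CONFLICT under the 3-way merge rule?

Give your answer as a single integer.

Answer: 0

Derivation:
Final LEFT:  [india, alpha, delta, foxtrot, echo, echo, india]
Final RIGHT: [alpha, alpha, delta, bravo, bravo, golf, india]
i=0: L=india=BASE, R=alpha -> take RIGHT -> alpha
i=1: L=alpha R=alpha -> agree -> alpha
i=2: L=delta R=delta -> agree -> delta
i=3: L=foxtrot, R=bravo=BASE -> take LEFT -> foxtrot
i=4: L=echo=BASE, R=bravo -> take RIGHT -> bravo
i=5: L=echo=BASE, R=golf -> take RIGHT -> golf
i=6: L=india R=india -> agree -> india
Conflict count: 0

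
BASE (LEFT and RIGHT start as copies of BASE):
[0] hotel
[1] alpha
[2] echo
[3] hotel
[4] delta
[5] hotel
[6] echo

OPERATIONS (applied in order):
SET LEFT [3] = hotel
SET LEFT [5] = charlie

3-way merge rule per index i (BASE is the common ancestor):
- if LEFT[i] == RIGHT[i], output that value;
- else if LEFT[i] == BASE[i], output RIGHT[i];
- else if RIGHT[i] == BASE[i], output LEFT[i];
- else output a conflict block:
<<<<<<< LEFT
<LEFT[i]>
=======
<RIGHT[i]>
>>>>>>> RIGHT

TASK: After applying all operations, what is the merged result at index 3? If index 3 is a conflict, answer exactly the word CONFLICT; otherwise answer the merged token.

Answer: hotel

Derivation:
Final LEFT:  [hotel, alpha, echo, hotel, delta, charlie, echo]
Final RIGHT: [hotel, alpha, echo, hotel, delta, hotel, echo]
i=0: L=hotel R=hotel -> agree -> hotel
i=1: L=alpha R=alpha -> agree -> alpha
i=2: L=echo R=echo -> agree -> echo
i=3: L=hotel R=hotel -> agree -> hotel
i=4: L=delta R=delta -> agree -> delta
i=5: L=charlie, R=hotel=BASE -> take LEFT -> charlie
i=6: L=echo R=echo -> agree -> echo
Index 3 -> hotel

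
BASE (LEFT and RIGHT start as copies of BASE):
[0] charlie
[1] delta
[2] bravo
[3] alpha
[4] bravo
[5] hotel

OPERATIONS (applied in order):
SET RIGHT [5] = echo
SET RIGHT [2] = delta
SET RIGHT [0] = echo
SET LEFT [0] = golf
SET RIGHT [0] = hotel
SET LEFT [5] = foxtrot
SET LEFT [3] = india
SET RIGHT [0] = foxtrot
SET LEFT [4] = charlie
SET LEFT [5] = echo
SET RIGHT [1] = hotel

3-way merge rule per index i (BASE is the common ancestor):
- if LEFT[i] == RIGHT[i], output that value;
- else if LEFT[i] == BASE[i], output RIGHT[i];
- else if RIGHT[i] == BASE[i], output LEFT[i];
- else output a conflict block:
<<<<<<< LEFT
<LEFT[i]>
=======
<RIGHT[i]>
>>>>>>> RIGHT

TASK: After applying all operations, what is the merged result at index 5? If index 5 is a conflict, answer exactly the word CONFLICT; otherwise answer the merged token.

Final LEFT:  [golf, delta, bravo, india, charlie, echo]
Final RIGHT: [foxtrot, hotel, delta, alpha, bravo, echo]
i=0: BASE=charlie L=golf R=foxtrot all differ -> CONFLICT
i=1: L=delta=BASE, R=hotel -> take RIGHT -> hotel
i=2: L=bravo=BASE, R=delta -> take RIGHT -> delta
i=3: L=india, R=alpha=BASE -> take LEFT -> india
i=4: L=charlie, R=bravo=BASE -> take LEFT -> charlie
i=5: L=echo R=echo -> agree -> echo
Index 5 -> echo

Answer: echo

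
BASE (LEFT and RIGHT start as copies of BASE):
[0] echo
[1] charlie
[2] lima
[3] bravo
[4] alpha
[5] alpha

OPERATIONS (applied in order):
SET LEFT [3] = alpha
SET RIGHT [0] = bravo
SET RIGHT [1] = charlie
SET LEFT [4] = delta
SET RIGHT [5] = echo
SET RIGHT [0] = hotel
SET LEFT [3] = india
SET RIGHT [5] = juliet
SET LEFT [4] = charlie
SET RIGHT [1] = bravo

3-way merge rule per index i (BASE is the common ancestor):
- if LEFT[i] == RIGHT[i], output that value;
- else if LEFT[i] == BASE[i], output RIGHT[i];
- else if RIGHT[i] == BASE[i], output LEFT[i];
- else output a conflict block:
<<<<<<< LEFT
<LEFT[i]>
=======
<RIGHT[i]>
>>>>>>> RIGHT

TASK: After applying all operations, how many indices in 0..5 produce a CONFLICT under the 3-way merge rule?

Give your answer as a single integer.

Final LEFT:  [echo, charlie, lima, india, charlie, alpha]
Final RIGHT: [hotel, bravo, lima, bravo, alpha, juliet]
i=0: L=echo=BASE, R=hotel -> take RIGHT -> hotel
i=1: L=charlie=BASE, R=bravo -> take RIGHT -> bravo
i=2: L=lima R=lima -> agree -> lima
i=3: L=india, R=bravo=BASE -> take LEFT -> india
i=4: L=charlie, R=alpha=BASE -> take LEFT -> charlie
i=5: L=alpha=BASE, R=juliet -> take RIGHT -> juliet
Conflict count: 0

Answer: 0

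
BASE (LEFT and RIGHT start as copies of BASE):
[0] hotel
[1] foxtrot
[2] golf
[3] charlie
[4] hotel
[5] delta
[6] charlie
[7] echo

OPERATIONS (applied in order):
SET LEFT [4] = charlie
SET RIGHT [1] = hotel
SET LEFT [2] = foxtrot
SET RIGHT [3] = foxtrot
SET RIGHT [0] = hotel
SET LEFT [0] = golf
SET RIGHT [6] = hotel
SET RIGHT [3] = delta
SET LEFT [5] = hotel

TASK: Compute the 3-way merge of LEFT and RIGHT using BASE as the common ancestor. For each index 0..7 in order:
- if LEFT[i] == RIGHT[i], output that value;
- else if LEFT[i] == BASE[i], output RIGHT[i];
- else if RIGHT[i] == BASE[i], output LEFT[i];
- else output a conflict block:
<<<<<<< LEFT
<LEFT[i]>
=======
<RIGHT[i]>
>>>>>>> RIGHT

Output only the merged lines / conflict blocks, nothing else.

Final LEFT:  [golf, foxtrot, foxtrot, charlie, charlie, hotel, charlie, echo]
Final RIGHT: [hotel, hotel, golf, delta, hotel, delta, hotel, echo]
i=0: L=golf, R=hotel=BASE -> take LEFT -> golf
i=1: L=foxtrot=BASE, R=hotel -> take RIGHT -> hotel
i=2: L=foxtrot, R=golf=BASE -> take LEFT -> foxtrot
i=3: L=charlie=BASE, R=delta -> take RIGHT -> delta
i=4: L=charlie, R=hotel=BASE -> take LEFT -> charlie
i=5: L=hotel, R=delta=BASE -> take LEFT -> hotel
i=6: L=charlie=BASE, R=hotel -> take RIGHT -> hotel
i=7: L=echo R=echo -> agree -> echo

Answer: golf
hotel
foxtrot
delta
charlie
hotel
hotel
echo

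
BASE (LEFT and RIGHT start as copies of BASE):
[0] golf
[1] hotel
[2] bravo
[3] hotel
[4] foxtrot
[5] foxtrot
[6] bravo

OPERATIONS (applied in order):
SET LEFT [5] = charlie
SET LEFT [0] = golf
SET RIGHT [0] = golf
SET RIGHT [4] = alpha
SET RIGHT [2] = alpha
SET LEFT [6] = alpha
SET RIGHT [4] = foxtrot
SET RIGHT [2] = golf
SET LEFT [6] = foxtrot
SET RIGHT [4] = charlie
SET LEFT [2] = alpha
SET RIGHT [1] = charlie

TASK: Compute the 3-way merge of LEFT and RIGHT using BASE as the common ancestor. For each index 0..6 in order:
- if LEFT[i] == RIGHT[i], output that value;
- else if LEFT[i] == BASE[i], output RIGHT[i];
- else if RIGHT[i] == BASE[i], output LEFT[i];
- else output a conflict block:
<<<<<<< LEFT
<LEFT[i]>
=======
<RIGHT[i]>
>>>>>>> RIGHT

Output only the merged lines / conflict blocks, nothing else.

Answer: golf
charlie
<<<<<<< LEFT
alpha
=======
golf
>>>>>>> RIGHT
hotel
charlie
charlie
foxtrot

Derivation:
Final LEFT:  [golf, hotel, alpha, hotel, foxtrot, charlie, foxtrot]
Final RIGHT: [golf, charlie, golf, hotel, charlie, foxtrot, bravo]
i=0: L=golf R=golf -> agree -> golf
i=1: L=hotel=BASE, R=charlie -> take RIGHT -> charlie
i=2: BASE=bravo L=alpha R=golf all differ -> CONFLICT
i=3: L=hotel R=hotel -> agree -> hotel
i=4: L=foxtrot=BASE, R=charlie -> take RIGHT -> charlie
i=5: L=charlie, R=foxtrot=BASE -> take LEFT -> charlie
i=6: L=foxtrot, R=bravo=BASE -> take LEFT -> foxtrot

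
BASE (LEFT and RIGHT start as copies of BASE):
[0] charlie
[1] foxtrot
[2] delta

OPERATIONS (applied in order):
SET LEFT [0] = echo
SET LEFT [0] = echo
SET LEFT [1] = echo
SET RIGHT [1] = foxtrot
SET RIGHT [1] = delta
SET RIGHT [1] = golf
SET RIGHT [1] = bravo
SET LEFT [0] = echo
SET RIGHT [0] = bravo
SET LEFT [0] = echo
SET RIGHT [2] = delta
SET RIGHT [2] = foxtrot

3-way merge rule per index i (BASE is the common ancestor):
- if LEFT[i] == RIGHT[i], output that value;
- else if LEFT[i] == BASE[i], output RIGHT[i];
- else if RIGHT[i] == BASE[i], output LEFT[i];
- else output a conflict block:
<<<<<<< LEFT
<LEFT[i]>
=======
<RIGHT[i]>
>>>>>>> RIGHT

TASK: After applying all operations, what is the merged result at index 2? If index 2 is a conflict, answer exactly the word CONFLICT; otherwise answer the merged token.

Answer: foxtrot

Derivation:
Final LEFT:  [echo, echo, delta]
Final RIGHT: [bravo, bravo, foxtrot]
i=0: BASE=charlie L=echo R=bravo all differ -> CONFLICT
i=1: BASE=foxtrot L=echo R=bravo all differ -> CONFLICT
i=2: L=delta=BASE, R=foxtrot -> take RIGHT -> foxtrot
Index 2 -> foxtrot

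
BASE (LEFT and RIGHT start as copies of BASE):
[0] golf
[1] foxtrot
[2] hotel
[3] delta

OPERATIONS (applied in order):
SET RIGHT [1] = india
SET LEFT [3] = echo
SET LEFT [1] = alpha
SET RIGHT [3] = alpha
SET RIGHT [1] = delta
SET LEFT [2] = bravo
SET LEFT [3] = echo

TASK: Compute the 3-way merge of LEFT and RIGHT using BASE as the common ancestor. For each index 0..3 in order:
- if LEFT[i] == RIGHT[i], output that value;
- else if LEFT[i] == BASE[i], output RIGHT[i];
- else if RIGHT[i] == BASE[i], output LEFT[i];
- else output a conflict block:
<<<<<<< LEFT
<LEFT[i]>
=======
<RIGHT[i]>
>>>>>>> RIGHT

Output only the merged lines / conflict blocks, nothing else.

Final LEFT:  [golf, alpha, bravo, echo]
Final RIGHT: [golf, delta, hotel, alpha]
i=0: L=golf R=golf -> agree -> golf
i=1: BASE=foxtrot L=alpha R=delta all differ -> CONFLICT
i=2: L=bravo, R=hotel=BASE -> take LEFT -> bravo
i=3: BASE=delta L=echo R=alpha all differ -> CONFLICT

Answer: golf
<<<<<<< LEFT
alpha
=======
delta
>>>>>>> RIGHT
bravo
<<<<<<< LEFT
echo
=======
alpha
>>>>>>> RIGHT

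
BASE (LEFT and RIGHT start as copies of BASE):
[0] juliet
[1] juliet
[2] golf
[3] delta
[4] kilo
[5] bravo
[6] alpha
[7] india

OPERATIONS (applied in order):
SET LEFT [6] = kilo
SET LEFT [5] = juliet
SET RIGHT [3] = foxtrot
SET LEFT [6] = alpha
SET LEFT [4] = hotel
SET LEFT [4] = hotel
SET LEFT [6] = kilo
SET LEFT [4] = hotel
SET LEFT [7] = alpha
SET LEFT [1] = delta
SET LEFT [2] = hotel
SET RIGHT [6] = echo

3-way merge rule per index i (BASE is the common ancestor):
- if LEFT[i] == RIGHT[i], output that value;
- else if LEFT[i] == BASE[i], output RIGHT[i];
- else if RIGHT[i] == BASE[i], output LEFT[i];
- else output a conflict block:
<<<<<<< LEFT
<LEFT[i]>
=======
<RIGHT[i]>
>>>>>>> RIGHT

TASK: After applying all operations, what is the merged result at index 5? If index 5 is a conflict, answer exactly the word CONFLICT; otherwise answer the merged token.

Answer: juliet

Derivation:
Final LEFT:  [juliet, delta, hotel, delta, hotel, juliet, kilo, alpha]
Final RIGHT: [juliet, juliet, golf, foxtrot, kilo, bravo, echo, india]
i=0: L=juliet R=juliet -> agree -> juliet
i=1: L=delta, R=juliet=BASE -> take LEFT -> delta
i=2: L=hotel, R=golf=BASE -> take LEFT -> hotel
i=3: L=delta=BASE, R=foxtrot -> take RIGHT -> foxtrot
i=4: L=hotel, R=kilo=BASE -> take LEFT -> hotel
i=5: L=juliet, R=bravo=BASE -> take LEFT -> juliet
i=6: BASE=alpha L=kilo R=echo all differ -> CONFLICT
i=7: L=alpha, R=india=BASE -> take LEFT -> alpha
Index 5 -> juliet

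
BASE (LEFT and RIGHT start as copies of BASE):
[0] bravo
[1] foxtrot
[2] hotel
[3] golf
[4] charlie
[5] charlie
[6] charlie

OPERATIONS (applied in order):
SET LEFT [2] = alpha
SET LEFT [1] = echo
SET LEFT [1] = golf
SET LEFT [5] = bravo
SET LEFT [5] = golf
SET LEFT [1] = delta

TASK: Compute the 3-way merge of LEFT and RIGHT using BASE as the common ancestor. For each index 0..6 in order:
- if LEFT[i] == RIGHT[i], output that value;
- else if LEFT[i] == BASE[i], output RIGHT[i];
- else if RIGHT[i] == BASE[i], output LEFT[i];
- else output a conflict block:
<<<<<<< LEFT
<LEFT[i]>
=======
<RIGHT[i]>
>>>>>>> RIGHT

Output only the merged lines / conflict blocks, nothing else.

Final LEFT:  [bravo, delta, alpha, golf, charlie, golf, charlie]
Final RIGHT: [bravo, foxtrot, hotel, golf, charlie, charlie, charlie]
i=0: L=bravo R=bravo -> agree -> bravo
i=1: L=delta, R=foxtrot=BASE -> take LEFT -> delta
i=2: L=alpha, R=hotel=BASE -> take LEFT -> alpha
i=3: L=golf R=golf -> agree -> golf
i=4: L=charlie R=charlie -> agree -> charlie
i=5: L=golf, R=charlie=BASE -> take LEFT -> golf
i=6: L=charlie R=charlie -> agree -> charlie

Answer: bravo
delta
alpha
golf
charlie
golf
charlie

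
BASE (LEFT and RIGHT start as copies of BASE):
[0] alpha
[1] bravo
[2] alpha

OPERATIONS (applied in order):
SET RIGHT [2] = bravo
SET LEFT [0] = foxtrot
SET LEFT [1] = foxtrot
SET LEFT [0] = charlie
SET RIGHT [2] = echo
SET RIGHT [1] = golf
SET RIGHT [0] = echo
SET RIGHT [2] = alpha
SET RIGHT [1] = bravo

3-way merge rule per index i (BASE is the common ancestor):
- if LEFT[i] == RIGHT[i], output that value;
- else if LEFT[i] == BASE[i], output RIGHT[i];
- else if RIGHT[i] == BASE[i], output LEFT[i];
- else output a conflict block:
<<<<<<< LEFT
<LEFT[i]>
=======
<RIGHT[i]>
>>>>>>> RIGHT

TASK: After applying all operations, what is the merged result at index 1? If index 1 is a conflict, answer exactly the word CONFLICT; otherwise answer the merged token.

Final LEFT:  [charlie, foxtrot, alpha]
Final RIGHT: [echo, bravo, alpha]
i=0: BASE=alpha L=charlie R=echo all differ -> CONFLICT
i=1: L=foxtrot, R=bravo=BASE -> take LEFT -> foxtrot
i=2: L=alpha R=alpha -> agree -> alpha
Index 1 -> foxtrot

Answer: foxtrot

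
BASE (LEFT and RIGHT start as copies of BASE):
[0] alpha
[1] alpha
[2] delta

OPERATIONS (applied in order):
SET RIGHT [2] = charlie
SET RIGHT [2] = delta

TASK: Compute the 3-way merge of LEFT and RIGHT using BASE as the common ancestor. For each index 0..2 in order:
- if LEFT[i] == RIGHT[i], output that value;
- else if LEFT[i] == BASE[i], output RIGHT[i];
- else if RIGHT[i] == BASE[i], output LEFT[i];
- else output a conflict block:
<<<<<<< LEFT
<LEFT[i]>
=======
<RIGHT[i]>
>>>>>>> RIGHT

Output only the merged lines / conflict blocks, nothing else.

Answer: alpha
alpha
delta

Derivation:
Final LEFT:  [alpha, alpha, delta]
Final RIGHT: [alpha, alpha, delta]
i=0: L=alpha R=alpha -> agree -> alpha
i=1: L=alpha R=alpha -> agree -> alpha
i=2: L=delta R=delta -> agree -> delta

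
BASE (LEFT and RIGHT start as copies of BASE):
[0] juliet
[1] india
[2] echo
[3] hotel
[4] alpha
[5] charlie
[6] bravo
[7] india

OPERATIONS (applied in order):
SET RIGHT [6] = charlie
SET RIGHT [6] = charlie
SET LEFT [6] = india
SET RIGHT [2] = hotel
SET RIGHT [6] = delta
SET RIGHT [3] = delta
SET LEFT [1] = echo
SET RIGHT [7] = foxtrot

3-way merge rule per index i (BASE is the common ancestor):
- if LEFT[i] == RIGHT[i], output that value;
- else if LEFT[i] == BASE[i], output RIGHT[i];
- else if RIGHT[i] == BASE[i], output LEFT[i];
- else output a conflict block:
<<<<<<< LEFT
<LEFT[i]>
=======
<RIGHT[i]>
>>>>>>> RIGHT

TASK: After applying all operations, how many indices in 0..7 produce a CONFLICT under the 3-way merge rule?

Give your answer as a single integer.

Final LEFT:  [juliet, echo, echo, hotel, alpha, charlie, india, india]
Final RIGHT: [juliet, india, hotel, delta, alpha, charlie, delta, foxtrot]
i=0: L=juliet R=juliet -> agree -> juliet
i=1: L=echo, R=india=BASE -> take LEFT -> echo
i=2: L=echo=BASE, R=hotel -> take RIGHT -> hotel
i=3: L=hotel=BASE, R=delta -> take RIGHT -> delta
i=4: L=alpha R=alpha -> agree -> alpha
i=5: L=charlie R=charlie -> agree -> charlie
i=6: BASE=bravo L=india R=delta all differ -> CONFLICT
i=7: L=india=BASE, R=foxtrot -> take RIGHT -> foxtrot
Conflict count: 1

Answer: 1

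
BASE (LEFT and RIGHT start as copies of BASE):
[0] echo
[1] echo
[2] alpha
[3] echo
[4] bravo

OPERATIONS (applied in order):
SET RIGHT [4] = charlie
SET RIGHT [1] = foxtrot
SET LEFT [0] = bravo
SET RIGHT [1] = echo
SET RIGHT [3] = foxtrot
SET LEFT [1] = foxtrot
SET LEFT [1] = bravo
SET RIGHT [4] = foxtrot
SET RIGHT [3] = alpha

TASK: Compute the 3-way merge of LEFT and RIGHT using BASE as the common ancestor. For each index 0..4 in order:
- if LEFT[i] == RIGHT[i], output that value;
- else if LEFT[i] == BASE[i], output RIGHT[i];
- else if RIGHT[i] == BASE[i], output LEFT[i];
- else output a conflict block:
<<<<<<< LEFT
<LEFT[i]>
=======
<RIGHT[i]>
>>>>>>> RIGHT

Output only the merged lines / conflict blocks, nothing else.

Final LEFT:  [bravo, bravo, alpha, echo, bravo]
Final RIGHT: [echo, echo, alpha, alpha, foxtrot]
i=0: L=bravo, R=echo=BASE -> take LEFT -> bravo
i=1: L=bravo, R=echo=BASE -> take LEFT -> bravo
i=2: L=alpha R=alpha -> agree -> alpha
i=3: L=echo=BASE, R=alpha -> take RIGHT -> alpha
i=4: L=bravo=BASE, R=foxtrot -> take RIGHT -> foxtrot

Answer: bravo
bravo
alpha
alpha
foxtrot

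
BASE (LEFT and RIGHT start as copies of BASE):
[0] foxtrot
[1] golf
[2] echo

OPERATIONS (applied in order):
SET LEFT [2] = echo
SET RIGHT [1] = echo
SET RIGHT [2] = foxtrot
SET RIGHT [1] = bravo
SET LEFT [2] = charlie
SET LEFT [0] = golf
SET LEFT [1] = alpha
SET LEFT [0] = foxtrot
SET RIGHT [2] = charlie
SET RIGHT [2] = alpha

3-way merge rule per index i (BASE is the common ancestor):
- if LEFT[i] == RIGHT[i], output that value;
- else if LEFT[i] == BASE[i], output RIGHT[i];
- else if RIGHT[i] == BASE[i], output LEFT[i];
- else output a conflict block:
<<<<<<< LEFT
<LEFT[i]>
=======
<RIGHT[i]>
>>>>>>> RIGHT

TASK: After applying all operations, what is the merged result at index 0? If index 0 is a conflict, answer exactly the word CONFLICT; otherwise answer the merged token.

Final LEFT:  [foxtrot, alpha, charlie]
Final RIGHT: [foxtrot, bravo, alpha]
i=0: L=foxtrot R=foxtrot -> agree -> foxtrot
i=1: BASE=golf L=alpha R=bravo all differ -> CONFLICT
i=2: BASE=echo L=charlie R=alpha all differ -> CONFLICT
Index 0 -> foxtrot

Answer: foxtrot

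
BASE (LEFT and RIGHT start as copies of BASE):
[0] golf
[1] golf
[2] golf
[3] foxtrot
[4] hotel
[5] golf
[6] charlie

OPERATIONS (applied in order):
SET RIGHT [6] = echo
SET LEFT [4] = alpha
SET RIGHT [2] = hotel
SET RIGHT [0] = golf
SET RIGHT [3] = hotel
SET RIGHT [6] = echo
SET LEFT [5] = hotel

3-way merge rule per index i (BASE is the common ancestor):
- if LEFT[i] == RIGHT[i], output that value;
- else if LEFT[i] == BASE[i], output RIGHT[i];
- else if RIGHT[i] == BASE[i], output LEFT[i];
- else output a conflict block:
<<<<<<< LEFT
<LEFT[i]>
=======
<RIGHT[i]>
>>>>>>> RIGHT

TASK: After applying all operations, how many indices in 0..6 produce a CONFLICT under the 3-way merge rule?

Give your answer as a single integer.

Answer: 0

Derivation:
Final LEFT:  [golf, golf, golf, foxtrot, alpha, hotel, charlie]
Final RIGHT: [golf, golf, hotel, hotel, hotel, golf, echo]
i=0: L=golf R=golf -> agree -> golf
i=1: L=golf R=golf -> agree -> golf
i=2: L=golf=BASE, R=hotel -> take RIGHT -> hotel
i=3: L=foxtrot=BASE, R=hotel -> take RIGHT -> hotel
i=4: L=alpha, R=hotel=BASE -> take LEFT -> alpha
i=5: L=hotel, R=golf=BASE -> take LEFT -> hotel
i=6: L=charlie=BASE, R=echo -> take RIGHT -> echo
Conflict count: 0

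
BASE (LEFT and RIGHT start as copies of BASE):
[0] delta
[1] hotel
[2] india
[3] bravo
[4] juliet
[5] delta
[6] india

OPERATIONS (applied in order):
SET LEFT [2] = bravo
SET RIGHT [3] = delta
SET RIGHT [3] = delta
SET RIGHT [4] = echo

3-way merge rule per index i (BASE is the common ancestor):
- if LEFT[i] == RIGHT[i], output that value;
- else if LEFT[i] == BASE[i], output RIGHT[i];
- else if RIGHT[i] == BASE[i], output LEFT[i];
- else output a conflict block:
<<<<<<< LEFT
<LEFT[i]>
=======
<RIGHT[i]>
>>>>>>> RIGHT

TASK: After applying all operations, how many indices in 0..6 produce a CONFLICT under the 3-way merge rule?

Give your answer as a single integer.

Final LEFT:  [delta, hotel, bravo, bravo, juliet, delta, india]
Final RIGHT: [delta, hotel, india, delta, echo, delta, india]
i=0: L=delta R=delta -> agree -> delta
i=1: L=hotel R=hotel -> agree -> hotel
i=2: L=bravo, R=india=BASE -> take LEFT -> bravo
i=3: L=bravo=BASE, R=delta -> take RIGHT -> delta
i=4: L=juliet=BASE, R=echo -> take RIGHT -> echo
i=5: L=delta R=delta -> agree -> delta
i=6: L=india R=india -> agree -> india
Conflict count: 0

Answer: 0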